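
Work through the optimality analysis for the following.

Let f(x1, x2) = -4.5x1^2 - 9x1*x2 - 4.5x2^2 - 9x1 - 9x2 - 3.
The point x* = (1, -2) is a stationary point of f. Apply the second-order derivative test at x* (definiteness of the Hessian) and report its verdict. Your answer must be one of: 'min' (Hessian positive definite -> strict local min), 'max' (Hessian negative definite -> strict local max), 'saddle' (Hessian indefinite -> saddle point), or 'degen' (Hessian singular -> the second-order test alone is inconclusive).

Compute the Hessian H = grad^2 f:
  H = [[-9, -9], [-9, -9]]
Verify stationarity: grad f(x*) = H x* + g = (0, 0).
Eigenvalues of H: -18, 0.
H has a zero eigenvalue (singular; negative semidefinite but not definite), so H is neither positive definite, negative definite, nor indefinite. The second-order test alone is inconclusive -> degen.
(Indeed, f is constant along the null direction of H through x*, so x* is not a strict local extremum.)

degen


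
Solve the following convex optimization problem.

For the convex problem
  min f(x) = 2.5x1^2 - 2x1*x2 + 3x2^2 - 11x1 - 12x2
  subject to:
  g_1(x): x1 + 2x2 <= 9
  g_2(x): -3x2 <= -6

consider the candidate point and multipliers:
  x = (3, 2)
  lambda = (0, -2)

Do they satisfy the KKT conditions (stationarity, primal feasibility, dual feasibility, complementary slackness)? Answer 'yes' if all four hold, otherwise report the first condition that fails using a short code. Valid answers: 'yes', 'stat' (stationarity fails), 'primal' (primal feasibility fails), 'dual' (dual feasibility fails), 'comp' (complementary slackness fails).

Gradient of f: grad f(x) = Q x + c = (0, -6)
Constraint values g_i(x) = a_i^T x - b_i:
  g_1((3, 2)) = -2
  g_2((3, 2)) = 0
Stationarity residual: grad f(x) + sum_i lambda_i a_i = (0, 0)
  -> stationarity OK
Primal feasibility (all g_i <= 0): OK
Dual feasibility (all lambda_i >= 0): FAILS
Complementary slackness (lambda_i * g_i(x) = 0 for all i): OK

Verdict: the first failing condition is dual_feasibility -> dual.

dual


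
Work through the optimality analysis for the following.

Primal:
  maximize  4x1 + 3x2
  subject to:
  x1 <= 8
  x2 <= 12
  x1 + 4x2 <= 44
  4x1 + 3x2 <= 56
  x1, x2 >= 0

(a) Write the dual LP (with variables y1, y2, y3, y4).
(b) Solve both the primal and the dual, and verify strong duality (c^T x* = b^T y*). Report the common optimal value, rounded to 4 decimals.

The standard primal-dual pair for 'max c^T x s.t. A x <= b, x >= 0' is:
  Dual:  min b^T y  s.t.  A^T y >= c,  y >= 0.

So the dual LP is:
  minimize  8y1 + 12y2 + 44y3 + 56y4
  subject to:
    y1 + y3 + 4y4 >= 4
    y2 + 4y3 + 3y4 >= 3
    y1, y2, y3, y4 >= 0

Solving the primal: x* = (8, 8).
  primal value c^T x* = 56.
Solving the dual: y* = (0, 0, 0, 1).
  dual value b^T y* = 56.
Strong duality: c^T x* = b^T y*. Confirmed.

56


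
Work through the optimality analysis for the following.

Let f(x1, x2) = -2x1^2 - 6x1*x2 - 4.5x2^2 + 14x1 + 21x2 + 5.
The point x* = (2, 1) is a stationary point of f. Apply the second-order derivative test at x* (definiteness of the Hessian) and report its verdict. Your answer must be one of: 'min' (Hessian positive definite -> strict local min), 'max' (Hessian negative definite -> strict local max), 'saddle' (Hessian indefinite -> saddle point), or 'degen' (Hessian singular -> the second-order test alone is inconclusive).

Compute the Hessian H = grad^2 f:
  H = [[-4, -6], [-6, -9]]
Verify stationarity: grad f(x*) = H x* + g = (0, 0).
Eigenvalues of H: -13, 0.
H has a zero eigenvalue (singular; negative semidefinite but not definite), so H is neither positive definite, negative definite, nor indefinite. The second-order test alone is inconclusive -> degen.
(Indeed, f is constant along the null direction of H through x*, so x* is not a strict local extremum.)

degen


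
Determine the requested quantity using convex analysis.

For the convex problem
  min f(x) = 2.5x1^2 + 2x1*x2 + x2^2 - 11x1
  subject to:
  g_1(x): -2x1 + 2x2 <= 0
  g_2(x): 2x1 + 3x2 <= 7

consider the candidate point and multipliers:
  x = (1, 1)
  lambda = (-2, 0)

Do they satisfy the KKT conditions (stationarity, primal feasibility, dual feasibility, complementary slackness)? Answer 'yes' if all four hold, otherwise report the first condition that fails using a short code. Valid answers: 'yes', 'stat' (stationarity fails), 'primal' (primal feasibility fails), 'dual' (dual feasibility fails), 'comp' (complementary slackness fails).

Gradient of f: grad f(x) = Q x + c = (-4, 4)
Constraint values g_i(x) = a_i^T x - b_i:
  g_1((1, 1)) = 0
  g_2((1, 1)) = -2
Stationarity residual: grad f(x) + sum_i lambda_i a_i = (0, 0)
  -> stationarity OK
Primal feasibility (all g_i <= 0): OK
Dual feasibility (all lambda_i >= 0): FAILS
Complementary slackness (lambda_i * g_i(x) = 0 for all i): OK

Verdict: the first failing condition is dual_feasibility -> dual.

dual


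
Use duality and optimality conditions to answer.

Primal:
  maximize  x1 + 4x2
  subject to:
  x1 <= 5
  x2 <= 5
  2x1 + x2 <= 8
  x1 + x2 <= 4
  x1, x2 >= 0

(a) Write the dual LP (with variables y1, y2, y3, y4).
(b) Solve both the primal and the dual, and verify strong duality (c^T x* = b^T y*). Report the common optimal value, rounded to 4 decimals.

The standard primal-dual pair for 'max c^T x s.t. A x <= b, x >= 0' is:
  Dual:  min b^T y  s.t.  A^T y >= c,  y >= 0.

So the dual LP is:
  minimize  5y1 + 5y2 + 8y3 + 4y4
  subject to:
    y1 + 2y3 + y4 >= 1
    y2 + y3 + y4 >= 4
    y1, y2, y3, y4 >= 0

Solving the primal: x* = (0, 4).
  primal value c^T x* = 16.
Solving the dual: y* = (0, 0, 0, 4).
  dual value b^T y* = 16.
Strong duality: c^T x* = b^T y*. Confirmed.

16


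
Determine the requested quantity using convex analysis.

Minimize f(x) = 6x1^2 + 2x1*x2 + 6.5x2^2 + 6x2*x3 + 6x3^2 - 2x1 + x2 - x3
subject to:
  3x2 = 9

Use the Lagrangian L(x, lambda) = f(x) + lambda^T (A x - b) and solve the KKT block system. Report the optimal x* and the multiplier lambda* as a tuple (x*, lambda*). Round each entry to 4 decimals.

Form the Lagrangian:
  L(x, lambda) = (1/2) x^T Q x + c^T x + lambda^T (A x - b)
Stationarity (grad_x L = 0): Q x + c + A^T lambda = 0.
Primal feasibility: A x = b.

This gives the KKT block system:
  [ Q   A^T ] [ x     ]   [-c ]
  [ A    0  ] [ lambda ] = [ b ]

Solving the linear system:
  x*      = (-0.3333, 3, -1.4167)
  lambda* = (-10.2778)
  f(x*)   = 48.7917

x* = (-0.3333, 3, -1.4167), lambda* = (-10.2778)


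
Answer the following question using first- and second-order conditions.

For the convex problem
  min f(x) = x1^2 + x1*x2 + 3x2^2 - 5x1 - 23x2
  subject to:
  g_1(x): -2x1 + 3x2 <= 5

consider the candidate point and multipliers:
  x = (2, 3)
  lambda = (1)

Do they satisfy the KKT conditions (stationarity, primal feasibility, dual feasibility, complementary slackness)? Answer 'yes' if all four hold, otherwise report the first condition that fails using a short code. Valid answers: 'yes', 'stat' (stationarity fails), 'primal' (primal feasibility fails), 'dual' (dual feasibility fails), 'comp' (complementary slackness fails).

Gradient of f: grad f(x) = Q x + c = (2, -3)
Constraint values g_i(x) = a_i^T x - b_i:
  g_1((2, 3)) = 0
Stationarity residual: grad f(x) + sum_i lambda_i a_i = (0, 0)
  -> stationarity OK
Primal feasibility (all g_i <= 0): OK
Dual feasibility (all lambda_i >= 0): OK
Complementary slackness (lambda_i * g_i(x) = 0 for all i): OK

Verdict: yes, KKT holds.

yes


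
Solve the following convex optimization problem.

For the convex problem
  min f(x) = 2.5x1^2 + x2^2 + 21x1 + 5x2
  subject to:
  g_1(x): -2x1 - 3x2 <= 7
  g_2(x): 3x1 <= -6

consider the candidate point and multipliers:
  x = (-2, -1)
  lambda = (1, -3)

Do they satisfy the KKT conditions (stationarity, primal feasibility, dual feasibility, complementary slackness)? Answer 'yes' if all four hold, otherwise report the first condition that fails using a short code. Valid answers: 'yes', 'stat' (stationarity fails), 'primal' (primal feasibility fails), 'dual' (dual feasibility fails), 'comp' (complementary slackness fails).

Gradient of f: grad f(x) = Q x + c = (11, 3)
Constraint values g_i(x) = a_i^T x - b_i:
  g_1((-2, -1)) = 0
  g_2((-2, -1)) = 0
Stationarity residual: grad f(x) + sum_i lambda_i a_i = (0, 0)
  -> stationarity OK
Primal feasibility (all g_i <= 0): OK
Dual feasibility (all lambda_i >= 0): FAILS
Complementary slackness (lambda_i * g_i(x) = 0 for all i): OK

Verdict: the first failing condition is dual_feasibility -> dual.

dual


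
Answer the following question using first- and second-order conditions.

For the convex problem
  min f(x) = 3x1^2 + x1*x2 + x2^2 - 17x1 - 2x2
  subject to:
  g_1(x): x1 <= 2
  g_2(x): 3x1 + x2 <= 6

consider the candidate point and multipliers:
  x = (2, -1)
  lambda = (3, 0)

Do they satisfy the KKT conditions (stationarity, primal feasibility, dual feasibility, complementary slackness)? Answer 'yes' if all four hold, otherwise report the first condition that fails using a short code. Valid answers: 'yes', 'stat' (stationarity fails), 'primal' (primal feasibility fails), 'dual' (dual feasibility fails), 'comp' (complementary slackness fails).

Gradient of f: grad f(x) = Q x + c = (-6, -2)
Constraint values g_i(x) = a_i^T x - b_i:
  g_1((2, -1)) = 0
  g_2((2, -1)) = -1
Stationarity residual: grad f(x) + sum_i lambda_i a_i = (-3, -2)
  -> stationarity FAILS
Primal feasibility (all g_i <= 0): OK
Dual feasibility (all lambda_i >= 0): OK
Complementary slackness (lambda_i * g_i(x) = 0 for all i): OK

Verdict: the first failing condition is stationarity -> stat.

stat


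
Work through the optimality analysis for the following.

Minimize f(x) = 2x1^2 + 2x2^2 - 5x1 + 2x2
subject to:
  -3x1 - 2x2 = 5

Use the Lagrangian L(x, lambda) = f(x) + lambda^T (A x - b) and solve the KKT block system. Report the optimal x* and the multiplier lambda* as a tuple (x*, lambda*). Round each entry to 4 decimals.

Form the Lagrangian:
  L(x, lambda) = (1/2) x^T Q x + c^T x + lambda^T (A x - b)
Stationarity (grad_x L = 0): Q x + c + A^T lambda = 0.
Primal feasibility: A x = b.

This gives the KKT block system:
  [ Q   A^T ] [ x     ]   [-c ]
  [ A    0  ] [ lambda ] = [ b ]

Solving the linear system:
  x*      = (-0.5385, -1.6923)
  lambda* = (-2.3846)
  f(x*)   = 5.6154

x* = (-0.5385, -1.6923), lambda* = (-2.3846)


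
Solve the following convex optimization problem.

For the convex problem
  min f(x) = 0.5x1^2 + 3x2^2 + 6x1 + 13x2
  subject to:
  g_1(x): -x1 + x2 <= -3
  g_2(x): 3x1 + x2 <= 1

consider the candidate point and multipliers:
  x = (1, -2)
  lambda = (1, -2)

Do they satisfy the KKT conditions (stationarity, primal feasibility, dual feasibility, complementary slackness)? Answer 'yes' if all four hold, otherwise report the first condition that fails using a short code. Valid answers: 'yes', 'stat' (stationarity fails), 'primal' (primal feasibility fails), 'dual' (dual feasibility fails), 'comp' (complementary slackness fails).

Gradient of f: grad f(x) = Q x + c = (7, 1)
Constraint values g_i(x) = a_i^T x - b_i:
  g_1((1, -2)) = 0
  g_2((1, -2)) = 0
Stationarity residual: grad f(x) + sum_i lambda_i a_i = (0, 0)
  -> stationarity OK
Primal feasibility (all g_i <= 0): OK
Dual feasibility (all lambda_i >= 0): FAILS
Complementary slackness (lambda_i * g_i(x) = 0 for all i): OK

Verdict: the first failing condition is dual_feasibility -> dual.

dual


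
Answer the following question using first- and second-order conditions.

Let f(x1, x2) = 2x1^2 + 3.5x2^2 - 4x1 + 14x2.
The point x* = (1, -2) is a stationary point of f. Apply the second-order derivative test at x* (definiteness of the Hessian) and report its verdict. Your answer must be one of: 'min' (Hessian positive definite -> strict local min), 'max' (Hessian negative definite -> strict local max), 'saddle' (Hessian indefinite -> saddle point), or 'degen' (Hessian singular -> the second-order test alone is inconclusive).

Compute the Hessian H = grad^2 f:
  H = [[4, 0], [0, 7]]
Verify stationarity: grad f(x*) = H x* + g = (0, 0).
Eigenvalues of H: 4, 7.
Both eigenvalues > 0, so H is positive definite -> x* is a strict local min.

min


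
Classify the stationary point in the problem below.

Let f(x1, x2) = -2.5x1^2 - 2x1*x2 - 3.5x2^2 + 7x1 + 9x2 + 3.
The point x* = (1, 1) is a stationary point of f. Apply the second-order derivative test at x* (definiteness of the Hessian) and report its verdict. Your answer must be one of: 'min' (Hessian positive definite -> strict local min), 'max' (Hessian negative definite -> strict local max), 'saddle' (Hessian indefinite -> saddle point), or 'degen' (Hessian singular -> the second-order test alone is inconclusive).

Compute the Hessian H = grad^2 f:
  H = [[-5, -2], [-2, -7]]
Verify stationarity: grad f(x*) = H x* + g = (0, 0).
Eigenvalues of H: -8.2361, -3.7639.
Both eigenvalues < 0, so H is negative definite -> x* is a strict local max.

max


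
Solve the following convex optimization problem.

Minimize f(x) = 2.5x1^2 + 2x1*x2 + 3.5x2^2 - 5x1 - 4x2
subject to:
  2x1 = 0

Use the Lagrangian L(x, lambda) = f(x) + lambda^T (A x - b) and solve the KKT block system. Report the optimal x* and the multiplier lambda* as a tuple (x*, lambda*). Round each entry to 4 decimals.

Form the Lagrangian:
  L(x, lambda) = (1/2) x^T Q x + c^T x + lambda^T (A x - b)
Stationarity (grad_x L = 0): Q x + c + A^T lambda = 0.
Primal feasibility: A x = b.

This gives the KKT block system:
  [ Q   A^T ] [ x     ]   [-c ]
  [ A    0  ] [ lambda ] = [ b ]

Solving the linear system:
  x*      = (0, 0.5714)
  lambda* = (1.9286)
  f(x*)   = -1.1429

x* = (0, 0.5714), lambda* = (1.9286)


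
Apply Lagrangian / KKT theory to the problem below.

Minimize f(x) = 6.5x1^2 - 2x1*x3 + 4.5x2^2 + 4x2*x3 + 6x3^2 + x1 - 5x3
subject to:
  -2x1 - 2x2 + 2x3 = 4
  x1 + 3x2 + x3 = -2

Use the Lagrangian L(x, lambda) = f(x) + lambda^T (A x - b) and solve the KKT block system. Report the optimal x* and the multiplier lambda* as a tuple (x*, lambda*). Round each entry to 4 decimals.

Form the Lagrangian:
  L(x, lambda) = (1/2) x^T Q x + c^T x + lambda^T (A x - b)
Stationarity (grad_x L = 0): Q x + c + A^T lambda = 0.
Primal feasibility: A x = b.

This gives the KKT block system:
  [ Q   A^T ] [ x     ]   [-c ]
  [ A    0  ] [ lambda ] = [ b ]

Solving the linear system:
  x*      = (-0.2105, -0.8947, 0.8947)
  lambda* = (-1.5263, 0.4737)
  f(x*)   = 1.1842

x* = (-0.2105, -0.8947, 0.8947), lambda* = (-1.5263, 0.4737)


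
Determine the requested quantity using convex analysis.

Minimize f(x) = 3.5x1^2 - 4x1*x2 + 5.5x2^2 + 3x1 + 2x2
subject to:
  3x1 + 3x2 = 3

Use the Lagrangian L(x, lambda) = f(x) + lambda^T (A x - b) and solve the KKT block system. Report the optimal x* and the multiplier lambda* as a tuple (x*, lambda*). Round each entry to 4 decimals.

Form the Lagrangian:
  L(x, lambda) = (1/2) x^T Q x + c^T x + lambda^T (A x - b)
Stationarity (grad_x L = 0): Q x + c + A^T lambda = 0.
Primal feasibility: A x = b.

This gives the KKT block system:
  [ Q   A^T ] [ x     ]   [-c ]
  [ A    0  ] [ lambda ] = [ b ]

Solving the linear system:
  x*      = (0.5385, 0.4615)
  lambda* = (-1.641)
  f(x*)   = 3.7308

x* = (0.5385, 0.4615), lambda* = (-1.641)


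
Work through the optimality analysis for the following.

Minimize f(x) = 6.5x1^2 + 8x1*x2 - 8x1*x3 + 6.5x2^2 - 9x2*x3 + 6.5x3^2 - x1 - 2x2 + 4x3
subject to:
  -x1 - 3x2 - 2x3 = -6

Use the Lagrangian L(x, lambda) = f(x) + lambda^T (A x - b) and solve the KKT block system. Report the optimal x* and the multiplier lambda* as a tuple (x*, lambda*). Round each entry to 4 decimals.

Form the Lagrangian:
  L(x, lambda) = (1/2) x^T Q x + c^T x + lambda^T (A x - b)
Stationarity (grad_x L = 0): Q x + c + A^T lambda = 0.
Primal feasibility: A x = b.

This gives the KKT block system:
  [ Q   A^T ] [ x     ]   [-c ]
  [ A    0  ] [ lambda ] = [ b ]

Solving the linear system:
  x*      = (0.0351, 1.3328, 0.9832)
  lambda* = (2.2528)
  f(x*)   = 7.3746

x* = (0.0351, 1.3328, 0.9832), lambda* = (2.2528)


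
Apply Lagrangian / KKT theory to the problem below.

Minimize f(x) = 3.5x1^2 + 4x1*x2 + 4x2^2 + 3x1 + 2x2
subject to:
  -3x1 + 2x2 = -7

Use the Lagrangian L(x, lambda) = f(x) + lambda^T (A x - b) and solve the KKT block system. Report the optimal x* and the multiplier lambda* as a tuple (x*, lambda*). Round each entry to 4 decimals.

Form the Lagrangian:
  L(x, lambda) = (1/2) x^T Q x + c^T x + lambda^T (A x - b)
Stationarity (grad_x L = 0): Q x + c + A^T lambda = 0.
Primal feasibility: A x = b.

This gives the KKT block system:
  [ Q   A^T ] [ x     ]   [-c ]
  [ A    0  ] [ lambda ] = [ b ]

Solving the linear system:
  x*      = (1.3514, -1.473)
  lambda* = (2.1892)
  f(x*)   = 8.2162

x* = (1.3514, -1.473), lambda* = (2.1892)


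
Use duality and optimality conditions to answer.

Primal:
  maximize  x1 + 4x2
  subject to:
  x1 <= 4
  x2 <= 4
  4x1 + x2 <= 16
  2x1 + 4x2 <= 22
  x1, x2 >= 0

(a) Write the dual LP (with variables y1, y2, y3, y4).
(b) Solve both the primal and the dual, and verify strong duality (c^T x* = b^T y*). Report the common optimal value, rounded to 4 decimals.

The standard primal-dual pair for 'max c^T x s.t. A x <= b, x >= 0' is:
  Dual:  min b^T y  s.t.  A^T y >= c,  y >= 0.

So the dual LP is:
  minimize  4y1 + 4y2 + 16y3 + 22y4
  subject to:
    y1 + 4y3 + 2y4 >= 1
    y2 + y3 + 4y4 >= 4
    y1, y2, y3, y4 >= 0

Solving the primal: x* = (3, 4).
  primal value c^T x* = 19.
Solving the dual: y* = (0, 2, 0, 0.5).
  dual value b^T y* = 19.
Strong duality: c^T x* = b^T y*. Confirmed.

19


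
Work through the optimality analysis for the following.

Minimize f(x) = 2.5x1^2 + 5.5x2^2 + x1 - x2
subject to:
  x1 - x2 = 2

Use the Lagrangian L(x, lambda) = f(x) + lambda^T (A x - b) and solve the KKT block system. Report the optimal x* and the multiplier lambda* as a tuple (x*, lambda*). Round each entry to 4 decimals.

Form the Lagrangian:
  L(x, lambda) = (1/2) x^T Q x + c^T x + lambda^T (A x - b)
Stationarity (grad_x L = 0): Q x + c + A^T lambda = 0.
Primal feasibility: A x = b.

This gives the KKT block system:
  [ Q   A^T ] [ x     ]   [-c ]
  [ A    0  ] [ lambda ] = [ b ]

Solving the linear system:
  x*      = (1.375, -0.625)
  lambda* = (-7.875)
  f(x*)   = 8.875

x* = (1.375, -0.625), lambda* = (-7.875)


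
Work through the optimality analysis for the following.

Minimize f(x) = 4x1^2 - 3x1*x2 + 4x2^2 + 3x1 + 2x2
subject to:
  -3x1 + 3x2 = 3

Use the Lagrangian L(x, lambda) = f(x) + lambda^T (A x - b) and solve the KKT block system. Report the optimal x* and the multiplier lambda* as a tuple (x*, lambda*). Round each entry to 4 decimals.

Form the Lagrangian:
  L(x, lambda) = (1/2) x^T Q x + c^T x + lambda^T (A x - b)
Stationarity (grad_x L = 0): Q x + c + A^T lambda = 0.
Primal feasibility: A x = b.

This gives the KKT block system:
  [ Q   A^T ] [ x     ]   [-c ]
  [ A    0  ] [ lambda ] = [ b ]

Solving the linear system:
  x*      = (-1, 0)
  lambda* = (-1.6667)
  f(x*)   = 1

x* = (-1, 0), lambda* = (-1.6667)


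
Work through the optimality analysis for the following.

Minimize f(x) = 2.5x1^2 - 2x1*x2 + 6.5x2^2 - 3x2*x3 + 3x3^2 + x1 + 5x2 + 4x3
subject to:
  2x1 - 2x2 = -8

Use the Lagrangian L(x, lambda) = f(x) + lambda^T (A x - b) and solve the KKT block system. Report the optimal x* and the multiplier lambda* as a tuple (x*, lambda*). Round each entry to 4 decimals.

Form the Lagrangian:
  L(x, lambda) = (1/2) x^T Q x + c^T x + lambda^T (A x - b)
Stationarity (grad_x L = 0): Q x + c + A^T lambda = 0.
Primal feasibility: A x = b.

This gives the KKT block system:
  [ Q   A^T ] [ x     ]   [-c ]
  [ A    0  ] [ lambda ] = [ b ]

Solving the linear system:
  x*      = (-3.68, 0.32, -0.5067)
  lambda* = (9.02)
  f(x*)   = 34.0267

x* = (-3.68, 0.32, -0.5067), lambda* = (9.02)


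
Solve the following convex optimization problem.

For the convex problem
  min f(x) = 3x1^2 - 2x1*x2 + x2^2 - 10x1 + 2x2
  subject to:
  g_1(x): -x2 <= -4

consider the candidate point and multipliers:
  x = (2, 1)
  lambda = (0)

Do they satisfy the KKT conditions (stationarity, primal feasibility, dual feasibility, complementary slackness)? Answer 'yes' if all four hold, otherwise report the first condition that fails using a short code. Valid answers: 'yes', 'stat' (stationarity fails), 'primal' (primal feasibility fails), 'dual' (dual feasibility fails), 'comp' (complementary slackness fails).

Gradient of f: grad f(x) = Q x + c = (0, 0)
Constraint values g_i(x) = a_i^T x - b_i:
  g_1((2, 1)) = 3
Stationarity residual: grad f(x) + sum_i lambda_i a_i = (0, 0)
  -> stationarity OK
Primal feasibility (all g_i <= 0): FAILS
Dual feasibility (all lambda_i >= 0): OK
Complementary slackness (lambda_i * g_i(x) = 0 for all i): OK

Verdict: the first failing condition is primal_feasibility -> primal.

primal


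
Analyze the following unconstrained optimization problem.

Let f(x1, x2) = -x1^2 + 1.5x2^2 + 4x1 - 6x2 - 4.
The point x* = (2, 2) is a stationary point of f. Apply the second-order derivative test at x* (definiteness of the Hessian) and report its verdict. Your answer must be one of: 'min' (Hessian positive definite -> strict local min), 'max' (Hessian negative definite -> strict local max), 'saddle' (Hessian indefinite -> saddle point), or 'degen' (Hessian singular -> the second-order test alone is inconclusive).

Compute the Hessian H = grad^2 f:
  H = [[-2, 0], [0, 3]]
Verify stationarity: grad f(x*) = H x* + g = (0, 0).
Eigenvalues of H: -2, 3.
Eigenvalues have mixed signs, so H is indefinite -> x* is a saddle point.

saddle


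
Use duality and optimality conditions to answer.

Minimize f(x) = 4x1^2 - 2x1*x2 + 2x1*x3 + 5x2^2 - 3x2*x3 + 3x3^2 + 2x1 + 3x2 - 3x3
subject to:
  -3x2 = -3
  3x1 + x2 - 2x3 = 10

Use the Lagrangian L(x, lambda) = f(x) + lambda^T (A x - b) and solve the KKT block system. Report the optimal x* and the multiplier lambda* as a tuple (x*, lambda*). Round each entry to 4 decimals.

Form the Lagrangian:
  L(x, lambda) = (1/2) x^T Q x + c^T x + lambda^T (A x - b)
Stationarity (grad_x L = 0): Q x + c + A^T lambda = 0.
Primal feasibility: A x = b.

This gives the KKT block system:
  [ Q   A^T ] [ x     ]   [-c ]
  [ A    0  ] [ lambda ] = [ b ]

Solving the linear system:
  x*      = (2.1273, 1, -1.3091)
  lambda* = (2.6242, -4.8)
  f(x*)   = 33.5273

x* = (2.1273, 1, -1.3091), lambda* = (2.6242, -4.8)


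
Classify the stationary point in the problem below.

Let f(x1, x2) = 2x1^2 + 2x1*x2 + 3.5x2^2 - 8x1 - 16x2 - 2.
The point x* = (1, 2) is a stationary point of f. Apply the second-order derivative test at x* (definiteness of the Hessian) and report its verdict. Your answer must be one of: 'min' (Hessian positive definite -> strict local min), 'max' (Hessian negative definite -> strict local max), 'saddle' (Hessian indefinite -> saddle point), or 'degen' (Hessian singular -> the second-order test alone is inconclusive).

Compute the Hessian H = grad^2 f:
  H = [[4, 2], [2, 7]]
Verify stationarity: grad f(x*) = H x* + g = (0, 0).
Eigenvalues of H: 3, 8.
Both eigenvalues > 0, so H is positive definite -> x* is a strict local min.

min


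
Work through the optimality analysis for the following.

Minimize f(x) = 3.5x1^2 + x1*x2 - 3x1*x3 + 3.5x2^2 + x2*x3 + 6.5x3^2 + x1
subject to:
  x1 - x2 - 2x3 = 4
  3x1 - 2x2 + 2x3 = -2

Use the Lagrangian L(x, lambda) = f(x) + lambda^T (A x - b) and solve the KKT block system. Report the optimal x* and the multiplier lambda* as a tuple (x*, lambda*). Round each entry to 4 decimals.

Form the Lagrangian:
  L(x, lambda) = (1/2) x^T Q x + c^T x + lambda^T (A x - b)
Stationarity (grad_x L = 0): Q x + c + A^T lambda = 0.
Primal feasibility: A x = b.

This gives the KKT block system:
  [ Q   A^T ] [ x     ]   [-c ]
  [ A    0  ] [ lambda ] = [ b ]

Solving the linear system:
  x*      = (-0.0265, -0.7021, -1.6622)
  lambda* = (-9.6116, 1.5042)
  f(x*)   = 20.7141

x* = (-0.0265, -0.7021, -1.6622), lambda* = (-9.6116, 1.5042)


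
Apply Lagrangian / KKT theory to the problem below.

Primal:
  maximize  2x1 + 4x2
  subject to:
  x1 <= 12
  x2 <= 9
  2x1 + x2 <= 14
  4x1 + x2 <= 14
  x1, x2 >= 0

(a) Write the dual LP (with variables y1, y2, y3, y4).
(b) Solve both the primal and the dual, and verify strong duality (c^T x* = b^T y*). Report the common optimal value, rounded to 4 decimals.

The standard primal-dual pair for 'max c^T x s.t. A x <= b, x >= 0' is:
  Dual:  min b^T y  s.t.  A^T y >= c,  y >= 0.

So the dual LP is:
  minimize  12y1 + 9y2 + 14y3 + 14y4
  subject to:
    y1 + 2y3 + 4y4 >= 2
    y2 + y3 + y4 >= 4
    y1, y2, y3, y4 >= 0

Solving the primal: x* = (1.25, 9).
  primal value c^T x* = 38.5.
Solving the dual: y* = (0, 3.5, 0, 0.5).
  dual value b^T y* = 38.5.
Strong duality: c^T x* = b^T y*. Confirmed.

38.5


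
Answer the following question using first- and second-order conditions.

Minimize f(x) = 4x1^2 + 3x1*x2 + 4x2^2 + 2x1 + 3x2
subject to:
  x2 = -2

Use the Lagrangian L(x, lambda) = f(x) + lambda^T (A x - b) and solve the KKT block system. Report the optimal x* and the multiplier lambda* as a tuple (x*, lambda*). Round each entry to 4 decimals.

Form the Lagrangian:
  L(x, lambda) = (1/2) x^T Q x + c^T x + lambda^T (A x - b)
Stationarity (grad_x L = 0): Q x + c + A^T lambda = 0.
Primal feasibility: A x = b.

This gives the KKT block system:
  [ Q   A^T ] [ x     ]   [-c ]
  [ A    0  ] [ lambda ] = [ b ]

Solving the linear system:
  x*      = (0.5, -2)
  lambda* = (11.5)
  f(x*)   = 9

x* = (0.5, -2), lambda* = (11.5)


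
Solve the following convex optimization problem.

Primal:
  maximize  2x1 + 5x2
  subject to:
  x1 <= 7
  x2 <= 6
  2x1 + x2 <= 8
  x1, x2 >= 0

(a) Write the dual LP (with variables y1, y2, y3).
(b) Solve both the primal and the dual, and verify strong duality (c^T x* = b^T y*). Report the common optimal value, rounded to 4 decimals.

The standard primal-dual pair for 'max c^T x s.t. A x <= b, x >= 0' is:
  Dual:  min b^T y  s.t.  A^T y >= c,  y >= 0.

So the dual LP is:
  minimize  7y1 + 6y2 + 8y3
  subject to:
    y1 + 2y3 >= 2
    y2 + y3 >= 5
    y1, y2, y3 >= 0

Solving the primal: x* = (1, 6).
  primal value c^T x* = 32.
Solving the dual: y* = (0, 4, 1).
  dual value b^T y* = 32.
Strong duality: c^T x* = b^T y*. Confirmed.

32


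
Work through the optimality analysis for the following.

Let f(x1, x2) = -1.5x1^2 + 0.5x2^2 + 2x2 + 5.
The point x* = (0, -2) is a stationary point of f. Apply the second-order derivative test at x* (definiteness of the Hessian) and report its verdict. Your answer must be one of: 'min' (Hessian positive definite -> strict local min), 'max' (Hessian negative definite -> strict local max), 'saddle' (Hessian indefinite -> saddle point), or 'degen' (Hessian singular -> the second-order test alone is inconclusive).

Compute the Hessian H = grad^2 f:
  H = [[-3, 0], [0, 1]]
Verify stationarity: grad f(x*) = H x* + g = (0, 0).
Eigenvalues of H: -3, 1.
Eigenvalues have mixed signs, so H is indefinite -> x* is a saddle point.

saddle


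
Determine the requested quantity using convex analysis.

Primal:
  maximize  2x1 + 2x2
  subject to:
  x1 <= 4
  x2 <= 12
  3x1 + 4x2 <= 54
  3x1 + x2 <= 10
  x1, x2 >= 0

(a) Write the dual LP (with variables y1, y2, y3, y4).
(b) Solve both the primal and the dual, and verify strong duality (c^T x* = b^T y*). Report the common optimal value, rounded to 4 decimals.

The standard primal-dual pair for 'max c^T x s.t. A x <= b, x >= 0' is:
  Dual:  min b^T y  s.t.  A^T y >= c,  y >= 0.

So the dual LP is:
  minimize  4y1 + 12y2 + 54y3 + 10y4
  subject to:
    y1 + 3y3 + 3y4 >= 2
    y2 + 4y3 + y4 >= 2
    y1, y2, y3, y4 >= 0

Solving the primal: x* = (0, 10).
  primal value c^T x* = 20.
Solving the dual: y* = (0, 0, 0, 2).
  dual value b^T y* = 20.
Strong duality: c^T x* = b^T y*. Confirmed.

20


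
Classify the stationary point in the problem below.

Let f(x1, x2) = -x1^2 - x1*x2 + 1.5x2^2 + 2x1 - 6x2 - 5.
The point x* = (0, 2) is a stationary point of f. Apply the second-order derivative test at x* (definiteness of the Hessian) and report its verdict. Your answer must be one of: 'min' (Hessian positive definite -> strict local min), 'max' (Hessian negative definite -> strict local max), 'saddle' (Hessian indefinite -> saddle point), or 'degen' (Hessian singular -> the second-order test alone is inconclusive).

Compute the Hessian H = grad^2 f:
  H = [[-2, -1], [-1, 3]]
Verify stationarity: grad f(x*) = H x* + g = (0, 0).
Eigenvalues of H: -2.1926, 3.1926.
Eigenvalues have mixed signs, so H is indefinite -> x* is a saddle point.

saddle


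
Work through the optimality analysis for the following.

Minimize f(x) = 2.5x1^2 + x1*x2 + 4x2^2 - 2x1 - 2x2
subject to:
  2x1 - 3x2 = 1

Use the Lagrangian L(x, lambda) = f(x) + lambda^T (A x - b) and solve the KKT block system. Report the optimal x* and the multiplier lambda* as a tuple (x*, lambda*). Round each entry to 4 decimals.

Form the Lagrangian:
  L(x, lambda) = (1/2) x^T Q x + c^T x + lambda^T (A x - b)
Stationarity (grad_x L = 0): Q x + c + A^T lambda = 0.
Primal feasibility: A x = b.

This gives the KKT block system:
  [ Q   A^T ] [ x     ]   [-c ]
  [ A    0  ] [ lambda ] = [ b ]

Solving the linear system:
  x*      = (0.5506, 0.0337)
  lambda* = (-0.3933)
  f(x*)   = -0.3876

x* = (0.5506, 0.0337), lambda* = (-0.3933)


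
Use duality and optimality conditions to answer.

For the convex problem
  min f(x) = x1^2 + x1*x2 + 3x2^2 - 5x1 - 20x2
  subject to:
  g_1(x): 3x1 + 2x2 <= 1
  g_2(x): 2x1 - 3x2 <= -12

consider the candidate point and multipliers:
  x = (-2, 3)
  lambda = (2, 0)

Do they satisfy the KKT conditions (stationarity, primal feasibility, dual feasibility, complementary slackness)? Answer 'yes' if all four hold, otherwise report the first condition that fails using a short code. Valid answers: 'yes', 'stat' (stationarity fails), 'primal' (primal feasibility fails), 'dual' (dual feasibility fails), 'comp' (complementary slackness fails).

Gradient of f: grad f(x) = Q x + c = (-6, -4)
Constraint values g_i(x) = a_i^T x - b_i:
  g_1((-2, 3)) = -1
  g_2((-2, 3)) = -1
Stationarity residual: grad f(x) + sum_i lambda_i a_i = (0, 0)
  -> stationarity OK
Primal feasibility (all g_i <= 0): OK
Dual feasibility (all lambda_i >= 0): OK
Complementary slackness (lambda_i * g_i(x) = 0 for all i): FAILS

Verdict: the first failing condition is complementary_slackness -> comp.

comp


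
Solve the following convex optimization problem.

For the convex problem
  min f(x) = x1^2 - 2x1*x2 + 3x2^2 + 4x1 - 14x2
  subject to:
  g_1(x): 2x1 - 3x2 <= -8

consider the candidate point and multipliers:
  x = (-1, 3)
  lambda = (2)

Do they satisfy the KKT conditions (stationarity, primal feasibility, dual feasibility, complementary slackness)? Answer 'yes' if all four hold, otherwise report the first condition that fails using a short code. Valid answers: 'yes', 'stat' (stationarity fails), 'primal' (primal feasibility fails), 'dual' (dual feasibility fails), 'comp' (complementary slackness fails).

Gradient of f: grad f(x) = Q x + c = (-4, 6)
Constraint values g_i(x) = a_i^T x - b_i:
  g_1((-1, 3)) = -3
Stationarity residual: grad f(x) + sum_i lambda_i a_i = (0, 0)
  -> stationarity OK
Primal feasibility (all g_i <= 0): OK
Dual feasibility (all lambda_i >= 0): OK
Complementary slackness (lambda_i * g_i(x) = 0 for all i): FAILS

Verdict: the first failing condition is complementary_slackness -> comp.

comp


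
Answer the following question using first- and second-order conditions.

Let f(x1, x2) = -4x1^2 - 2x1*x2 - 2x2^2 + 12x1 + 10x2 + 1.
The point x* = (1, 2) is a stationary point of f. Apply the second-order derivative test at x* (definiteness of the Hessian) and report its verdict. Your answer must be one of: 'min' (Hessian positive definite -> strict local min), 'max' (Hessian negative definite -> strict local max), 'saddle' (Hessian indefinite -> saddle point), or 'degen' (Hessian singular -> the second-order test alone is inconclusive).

Compute the Hessian H = grad^2 f:
  H = [[-8, -2], [-2, -4]]
Verify stationarity: grad f(x*) = H x* + g = (0, 0).
Eigenvalues of H: -8.8284, -3.1716.
Both eigenvalues < 0, so H is negative definite -> x* is a strict local max.

max


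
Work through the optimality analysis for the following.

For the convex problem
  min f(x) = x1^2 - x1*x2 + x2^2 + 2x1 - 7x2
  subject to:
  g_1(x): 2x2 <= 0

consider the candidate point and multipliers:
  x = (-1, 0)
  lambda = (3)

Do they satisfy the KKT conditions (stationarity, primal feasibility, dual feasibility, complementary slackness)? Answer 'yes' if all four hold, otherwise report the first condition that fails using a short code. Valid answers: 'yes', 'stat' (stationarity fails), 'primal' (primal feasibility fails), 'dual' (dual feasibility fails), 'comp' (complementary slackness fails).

Gradient of f: grad f(x) = Q x + c = (0, -6)
Constraint values g_i(x) = a_i^T x - b_i:
  g_1((-1, 0)) = 0
Stationarity residual: grad f(x) + sum_i lambda_i a_i = (0, 0)
  -> stationarity OK
Primal feasibility (all g_i <= 0): OK
Dual feasibility (all lambda_i >= 0): OK
Complementary slackness (lambda_i * g_i(x) = 0 for all i): OK

Verdict: yes, KKT holds.

yes


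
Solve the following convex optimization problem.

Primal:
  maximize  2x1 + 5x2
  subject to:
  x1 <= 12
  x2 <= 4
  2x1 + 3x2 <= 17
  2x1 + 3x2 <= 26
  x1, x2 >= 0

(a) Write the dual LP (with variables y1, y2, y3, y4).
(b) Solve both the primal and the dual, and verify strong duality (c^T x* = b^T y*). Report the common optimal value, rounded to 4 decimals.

The standard primal-dual pair for 'max c^T x s.t. A x <= b, x >= 0' is:
  Dual:  min b^T y  s.t.  A^T y >= c,  y >= 0.

So the dual LP is:
  minimize  12y1 + 4y2 + 17y3 + 26y4
  subject to:
    y1 + 2y3 + 2y4 >= 2
    y2 + 3y3 + 3y4 >= 5
    y1, y2, y3, y4 >= 0

Solving the primal: x* = (2.5, 4).
  primal value c^T x* = 25.
Solving the dual: y* = (0, 2, 1, 0).
  dual value b^T y* = 25.
Strong duality: c^T x* = b^T y*. Confirmed.

25


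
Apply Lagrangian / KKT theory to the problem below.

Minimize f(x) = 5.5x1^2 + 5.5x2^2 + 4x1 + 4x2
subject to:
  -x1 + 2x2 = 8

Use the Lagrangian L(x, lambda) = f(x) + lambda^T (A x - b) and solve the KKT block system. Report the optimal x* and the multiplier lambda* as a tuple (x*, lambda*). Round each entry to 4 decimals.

Form the Lagrangian:
  L(x, lambda) = (1/2) x^T Q x + c^T x + lambda^T (A x - b)
Stationarity (grad_x L = 0): Q x + c + A^T lambda = 0.
Primal feasibility: A x = b.

This gives the KKT block system:
  [ Q   A^T ] [ x     ]   [-c ]
  [ A    0  ] [ lambda ] = [ b ]

Solving the linear system:
  x*      = (-2.0364, 2.9818)
  lambda* = (-18.4)
  f(x*)   = 75.4909

x* = (-2.0364, 2.9818), lambda* = (-18.4)


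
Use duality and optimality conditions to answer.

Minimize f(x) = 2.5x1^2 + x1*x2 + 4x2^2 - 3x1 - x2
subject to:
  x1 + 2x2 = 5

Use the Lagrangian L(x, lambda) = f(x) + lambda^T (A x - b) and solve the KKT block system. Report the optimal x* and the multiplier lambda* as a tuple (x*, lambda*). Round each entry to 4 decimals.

Form the Lagrangian:
  L(x, lambda) = (1/2) x^T Q x + c^T x + lambda^T (A x - b)
Stationarity (grad_x L = 0): Q x + c + A^T lambda = 0.
Primal feasibility: A x = b.

This gives the KKT block system:
  [ Q   A^T ] [ x     ]   [-c ]
  [ A    0  ] [ lambda ] = [ b ]

Solving the linear system:
  x*      = (1.6667, 1.6667)
  lambda* = (-7)
  f(x*)   = 14.1667

x* = (1.6667, 1.6667), lambda* = (-7)


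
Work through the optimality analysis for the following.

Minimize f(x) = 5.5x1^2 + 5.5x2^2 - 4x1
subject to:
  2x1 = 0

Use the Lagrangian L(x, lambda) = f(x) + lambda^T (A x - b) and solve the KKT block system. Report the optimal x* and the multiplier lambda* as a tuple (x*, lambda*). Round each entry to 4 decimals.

Form the Lagrangian:
  L(x, lambda) = (1/2) x^T Q x + c^T x + lambda^T (A x - b)
Stationarity (grad_x L = 0): Q x + c + A^T lambda = 0.
Primal feasibility: A x = b.

This gives the KKT block system:
  [ Q   A^T ] [ x     ]   [-c ]
  [ A    0  ] [ lambda ] = [ b ]

Solving the linear system:
  x*      = (0, 0)
  lambda* = (2)
  f(x*)   = 0

x* = (0, 0), lambda* = (2)


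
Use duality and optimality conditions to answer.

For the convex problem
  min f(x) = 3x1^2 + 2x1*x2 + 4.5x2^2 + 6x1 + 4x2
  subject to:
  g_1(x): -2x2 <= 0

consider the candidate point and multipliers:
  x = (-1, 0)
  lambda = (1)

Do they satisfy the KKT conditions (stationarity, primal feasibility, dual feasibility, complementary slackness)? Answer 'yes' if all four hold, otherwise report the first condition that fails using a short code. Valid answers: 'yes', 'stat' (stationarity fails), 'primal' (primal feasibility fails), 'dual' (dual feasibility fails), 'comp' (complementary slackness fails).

Gradient of f: grad f(x) = Q x + c = (0, 2)
Constraint values g_i(x) = a_i^T x - b_i:
  g_1((-1, 0)) = 0
Stationarity residual: grad f(x) + sum_i lambda_i a_i = (0, 0)
  -> stationarity OK
Primal feasibility (all g_i <= 0): OK
Dual feasibility (all lambda_i >= 0): OK
Complementary slackness (lambda_i * g_i(x) = 0 for all i): OK

Verdict: yes, KKT holds.

yes


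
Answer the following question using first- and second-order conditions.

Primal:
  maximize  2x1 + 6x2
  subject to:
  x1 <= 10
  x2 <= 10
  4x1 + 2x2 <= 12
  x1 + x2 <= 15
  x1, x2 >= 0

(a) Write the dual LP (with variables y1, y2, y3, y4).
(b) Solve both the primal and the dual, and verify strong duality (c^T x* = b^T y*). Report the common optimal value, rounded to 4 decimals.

The standard primal-dual pair for 'max c^T x s.t. A x <= b, x >= 0' is:
  Dual:  min b^T y  s.t.  A^T y >= c,  y >= 0.

So the dual LP is:
  minimize  10y1 + 10y2 + 12y3 + 15y4
  subject to:
    y1 + 4y3 + y4 >= 2
    y2 + 2y3 + y4 >= 6
    y1, y2, y3, y4 >= 0

Solving the primal: x* = (0, 6).
  primal value c^T x* = 36.
Solving the dual: y* = (0, 0, 3, 0).
  dual value b^T y* = 36.
Strong duality: c^T x* = b^T y*. Confirmed.

36


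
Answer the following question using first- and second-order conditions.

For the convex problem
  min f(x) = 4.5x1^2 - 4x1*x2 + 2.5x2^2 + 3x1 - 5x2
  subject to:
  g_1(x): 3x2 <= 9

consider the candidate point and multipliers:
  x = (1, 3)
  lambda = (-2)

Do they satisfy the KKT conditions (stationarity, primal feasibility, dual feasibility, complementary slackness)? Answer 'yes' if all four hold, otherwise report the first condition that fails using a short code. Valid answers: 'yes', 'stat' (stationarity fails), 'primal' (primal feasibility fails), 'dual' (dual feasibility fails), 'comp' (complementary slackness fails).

Gradient of f: grad f(x) = Q x + c = (0, 6)
Constraint values g_i(x) = a_i^T x - b_i:
  g_1((1, 3)) = 0
Stationarity residual: grad f(x) + sum_i lambda_i a_i = (0, 0)
  -> stationarity OK
Primal feasibility (all g_i <= 0): OK
Dual feasibility (all lambda_i >= 0): FAILS
Complementary slackness (lambda_i * g_i(x) = 0 for all i): OK

Verdict: the first failing condition is dual_feasibility -> dual.

dual


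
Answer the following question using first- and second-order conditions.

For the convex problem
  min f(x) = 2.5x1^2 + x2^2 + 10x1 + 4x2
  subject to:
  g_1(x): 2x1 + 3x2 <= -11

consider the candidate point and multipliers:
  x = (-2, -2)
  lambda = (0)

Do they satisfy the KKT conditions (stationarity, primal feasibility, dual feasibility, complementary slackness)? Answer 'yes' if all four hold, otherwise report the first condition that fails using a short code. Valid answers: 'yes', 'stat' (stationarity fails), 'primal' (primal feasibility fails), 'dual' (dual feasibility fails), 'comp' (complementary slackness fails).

Gradient of f: grad f(x) = Q x + c = (0, 0)
Constraint values g_i(x) = a_i^T x - b_i:
  g_1((-2, -2)) = 1
Stationarity residual: grad f(x) + sum_i lambda_i a_i = (0, 0)
  -> stationarity OK
Primal feasibility (all g_i <= 0): FAILS
Dual feasibility (all lambda_i >= 0): OK
Complementary slackness (lambda_i * g_i(x) = 0 for all i): OK

Verdict: the first failing condition is primal_feasibility -> primal.

primal


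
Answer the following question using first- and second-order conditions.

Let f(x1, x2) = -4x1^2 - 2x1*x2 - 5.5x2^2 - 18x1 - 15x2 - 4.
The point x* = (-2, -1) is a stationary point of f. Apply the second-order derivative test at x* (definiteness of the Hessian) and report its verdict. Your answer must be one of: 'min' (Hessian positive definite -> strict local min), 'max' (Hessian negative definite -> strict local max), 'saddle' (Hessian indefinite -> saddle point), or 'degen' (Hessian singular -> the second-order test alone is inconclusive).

Compute the Hessian H = grad^2 f:
  H = [[-8, -2], [-2, -11]]
Verify stationarity: grad f(x*) = H x* + g = (0, 0).
Eigenvalues of H: -12, -7.
Both eigenvalues < 0, so H is negative definite -> x* is a strict local max.

max
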